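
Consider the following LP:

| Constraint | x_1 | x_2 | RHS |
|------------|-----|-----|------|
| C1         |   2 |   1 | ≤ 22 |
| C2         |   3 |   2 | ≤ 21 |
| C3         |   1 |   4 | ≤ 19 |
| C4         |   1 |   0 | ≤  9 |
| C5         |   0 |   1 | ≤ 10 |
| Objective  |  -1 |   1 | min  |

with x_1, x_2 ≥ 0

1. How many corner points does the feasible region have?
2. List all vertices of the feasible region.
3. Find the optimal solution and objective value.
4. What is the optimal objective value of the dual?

1. 4
2. (0, 0), (7, 0), (4.6, 3.6), (0, 4.75)
3. x_1 = 7, x_2 = 0, z = -7
4. -7 (by strong duality, equal to the primal optimum)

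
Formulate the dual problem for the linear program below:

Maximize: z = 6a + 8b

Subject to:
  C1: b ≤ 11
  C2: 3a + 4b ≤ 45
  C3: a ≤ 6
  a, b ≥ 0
Minimize: z = 11y1 + 45y2 + 6y3

Subject to:
  C1: -3y2 - y3 ≤ -6
  C2: -y1 - 4y2 ≤ -8
  y1, y2, y3 ≥ 0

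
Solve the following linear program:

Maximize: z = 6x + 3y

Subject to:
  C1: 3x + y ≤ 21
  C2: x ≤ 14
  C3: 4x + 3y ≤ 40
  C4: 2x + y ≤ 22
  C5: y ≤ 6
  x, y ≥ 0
Each vertex is the intersection of two constraint boundaries that also satisfies all remaining constraints:
  x = 0 and y = 0 → (0, 0)
  3x + y = 21 and y = 0 → (7, 0)
  3x + y = 21 and y = 6 → (5, 6)
  y = 6 and x = 0 → (0, 6)

Evaluating z = 6x + 3y at each vertex:
  (0, 0): z = 0
  (7, 0): z = 42
  (5, 6): z = 48
  (0, 6): z = 18

The maximum is at (5, 6) with z = 48.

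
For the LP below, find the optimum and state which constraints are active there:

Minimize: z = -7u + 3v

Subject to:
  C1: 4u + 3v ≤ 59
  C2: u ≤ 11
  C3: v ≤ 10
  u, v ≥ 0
Optimal: u = 11, v = 0
Slack at optimum:
  C1: slack = 15
  C2: slack = 0 (binding)
  C3: slack = 10
  u ≥ 0: u = 11
  v ≥ 0: v = 0 (binding)
Binding constraints: C2, v ≥ 0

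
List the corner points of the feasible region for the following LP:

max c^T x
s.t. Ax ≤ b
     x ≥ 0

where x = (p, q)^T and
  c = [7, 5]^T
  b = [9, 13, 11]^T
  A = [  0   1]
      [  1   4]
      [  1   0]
Each vertex is the intersection of two constraint boundaries that also satisfies all remaining constraints:
  p = 0 and q = 0 → (0, 0)
  p = 11 and q = 0 → (11, 0)
  p + 4q = 13 and p = 11 → (11, 0.5)
  p + 4q = 13 and p = 0 → (0, 3.25)

Vertices: (0, 0), (11, 0), (11, 0.5), (0, 3.25)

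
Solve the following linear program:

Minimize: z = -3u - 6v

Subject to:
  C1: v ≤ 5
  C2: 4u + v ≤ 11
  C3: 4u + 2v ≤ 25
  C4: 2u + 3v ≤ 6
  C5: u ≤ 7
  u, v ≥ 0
u = 0, v = 2, z = -12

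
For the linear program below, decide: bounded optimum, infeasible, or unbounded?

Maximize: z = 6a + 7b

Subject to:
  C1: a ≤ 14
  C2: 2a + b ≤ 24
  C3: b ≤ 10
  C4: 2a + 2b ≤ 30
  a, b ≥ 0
The point (5, 10) satisfies every constraint, so the LP is feasible; the constraints give a ≤ 14 and b ≤ 10, which with a, b ≥ 0 keep the feasible region inside a bounded box. A feasible, bounded LP attains a finite optimum at a vertex.

Evaluating z = 6a + 7b at each vertex:
  (0, 0): z = 0
  (12, 0): z = 72
  (9, 6): z = 96
  (5, 10): z = 100
  (0, 10): z = 70

Feasible with finite optimum z* = 100 at (5, 10).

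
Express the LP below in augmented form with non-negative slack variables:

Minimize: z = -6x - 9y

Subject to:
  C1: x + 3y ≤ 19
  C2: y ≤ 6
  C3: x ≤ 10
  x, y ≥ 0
min z = -6x - 9y

s.t.
  x + 3y + s1 = 19
  y + s2 = 6
  x + s3 = 10
  x, y, s1, s2, s3 ≥ 0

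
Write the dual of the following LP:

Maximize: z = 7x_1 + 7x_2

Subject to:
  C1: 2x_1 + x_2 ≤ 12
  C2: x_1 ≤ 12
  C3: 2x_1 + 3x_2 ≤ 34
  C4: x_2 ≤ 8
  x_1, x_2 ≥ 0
Minimize: z = 12y1 + 12y2 + 34y3 + 8y4

Subject to:
  C1: -2y1 - y2 - 2y3 ≤ -7
  C2: -y1 - 3y3 - y4 ≤ -7
  y1, y2, y3, y4 ≥ 0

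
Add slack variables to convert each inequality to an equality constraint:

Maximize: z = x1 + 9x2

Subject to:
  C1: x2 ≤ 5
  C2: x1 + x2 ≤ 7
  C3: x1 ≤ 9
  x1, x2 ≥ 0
max z = x1 + 9x2

s.t.
  x2 + s1 = 5
  x1 + x2 + s2 = 7
  x1 + s3 = 9
  x1, x2, s1, s2, s3 ≥ 0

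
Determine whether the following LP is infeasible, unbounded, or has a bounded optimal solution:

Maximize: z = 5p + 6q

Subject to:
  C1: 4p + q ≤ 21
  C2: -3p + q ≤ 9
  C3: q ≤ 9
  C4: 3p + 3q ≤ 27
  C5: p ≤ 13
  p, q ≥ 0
The point (0, 9) satisfies every constraint, so the LP is feasible; the constraints give p ≤ 13 and q ≤ 9, which with p, q ≥ 0 keep the feasible region inside a bounded box. A feasible, bounded LP attains a finite optimum at a vertex.

Feasible with finite optimum z* = 54 at (0, 9).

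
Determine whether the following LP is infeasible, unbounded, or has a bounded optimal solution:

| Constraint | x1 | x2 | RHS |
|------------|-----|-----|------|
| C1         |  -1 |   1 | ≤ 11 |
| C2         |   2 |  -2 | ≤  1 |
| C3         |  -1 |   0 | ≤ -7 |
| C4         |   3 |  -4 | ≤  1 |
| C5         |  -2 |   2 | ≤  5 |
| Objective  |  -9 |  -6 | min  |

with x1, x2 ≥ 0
Feasible point: (7, 7) satisfies every constraint, so the LP is feasible.
Direction d = (1, 1): for each constraint row a, a·d ≤ 0 —
  (-1)(1) + (1)(1) = 0 ≤ 0
  (2)(1) + (-2)(1) = 0 ≤ 0
  (-1)(1) + (0)(1) = -1 ≤ 0
  (3)(1) + (-4)(1) = -1 ≤ 0
  (-2)(1) + (2)(1) = 0 ≤ 0
and d ≥ 0, so (7, 7) + t·d stays feasible for every t ≥ 0. Along this ray z = -9x1 - 6x2 changes by -15 per unit t, so z → −∞.

Unbounded — the objective can decrease without bound over the feasible region.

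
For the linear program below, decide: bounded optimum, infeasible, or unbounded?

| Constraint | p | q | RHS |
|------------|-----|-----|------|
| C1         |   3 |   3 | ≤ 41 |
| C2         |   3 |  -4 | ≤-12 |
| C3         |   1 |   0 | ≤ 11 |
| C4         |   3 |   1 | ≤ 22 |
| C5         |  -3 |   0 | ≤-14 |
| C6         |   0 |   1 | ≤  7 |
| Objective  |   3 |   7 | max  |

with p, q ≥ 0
The point (5, 7) satisfies every constraint, so the LP is feasible; the constraints give p ≤ 11 and q ≤ 7, which with p, q ≥ 0 keep the feasible region inside a bounded box. A feasible, bounded LP attains a finite optimum at a vertex.

Feasible with finite optimum z* = 64 at (5, 7).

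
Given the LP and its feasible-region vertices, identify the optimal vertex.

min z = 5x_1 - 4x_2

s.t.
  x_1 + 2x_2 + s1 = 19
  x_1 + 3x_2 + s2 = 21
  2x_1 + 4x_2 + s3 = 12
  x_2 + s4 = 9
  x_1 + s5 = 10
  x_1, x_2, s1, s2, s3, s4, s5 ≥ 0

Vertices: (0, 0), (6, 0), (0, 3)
Evaluating z = 5x_1 - 4x_2 at each vertex:
  (0, 0): z = 0
  (6, 0): z = 30
  (0, 3): z = -12

The smallest value is z = -12, attained at (0, 3).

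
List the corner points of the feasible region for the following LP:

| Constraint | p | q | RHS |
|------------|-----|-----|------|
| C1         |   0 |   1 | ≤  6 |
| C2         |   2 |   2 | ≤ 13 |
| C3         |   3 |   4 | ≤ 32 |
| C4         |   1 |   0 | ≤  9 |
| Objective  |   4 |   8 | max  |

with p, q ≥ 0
Each vertex is the intersection of two constraint boundaries that also satisfies all remaining constraints:
  p = 0 and q = 0 → (0, 0)
  2p + 2q = 13 and q = 0 → (6.5, 0)
  q = 6 and 2p + 2q = 13 → (0.5, 6)
  q = 6 and p = 0 → (0, 6)

Vertices: (0, 0), (6.5, 0), (0.5, 6), (0, 6)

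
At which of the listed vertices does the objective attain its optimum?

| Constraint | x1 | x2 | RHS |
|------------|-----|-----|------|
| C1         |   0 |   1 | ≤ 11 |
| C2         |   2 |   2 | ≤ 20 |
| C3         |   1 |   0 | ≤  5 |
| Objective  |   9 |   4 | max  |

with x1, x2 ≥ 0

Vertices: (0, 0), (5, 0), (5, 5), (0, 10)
(5, 5) with z = 65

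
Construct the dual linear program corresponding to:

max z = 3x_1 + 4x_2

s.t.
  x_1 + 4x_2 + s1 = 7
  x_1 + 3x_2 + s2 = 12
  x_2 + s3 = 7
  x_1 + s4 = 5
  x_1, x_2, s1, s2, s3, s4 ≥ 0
Minimize: z = 7y1 + 12y2 + 7y3 + 5y4

Subject to:
  C1: -y1 - y2 - y4 ≤ -3
  C2: -4y1 - 3y2 - y3 ≤ -4
  y1, y2, y3, y4 ≥ 0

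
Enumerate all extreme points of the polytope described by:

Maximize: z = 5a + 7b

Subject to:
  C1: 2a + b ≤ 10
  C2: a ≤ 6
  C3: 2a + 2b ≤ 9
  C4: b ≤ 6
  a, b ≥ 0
Each vertex is the intersection of two constraint boundaries that also satisfies all remaining constraints:
  a = 0 and b = 0 → (0, 0)
  2a + 2b = 9 and b = 0 → (4.5, 0)
  2a + 2b = 9 and a = 0 → (0, 4.5)

Vertices: (0, 0), (4.5, 0), (0, 4.5)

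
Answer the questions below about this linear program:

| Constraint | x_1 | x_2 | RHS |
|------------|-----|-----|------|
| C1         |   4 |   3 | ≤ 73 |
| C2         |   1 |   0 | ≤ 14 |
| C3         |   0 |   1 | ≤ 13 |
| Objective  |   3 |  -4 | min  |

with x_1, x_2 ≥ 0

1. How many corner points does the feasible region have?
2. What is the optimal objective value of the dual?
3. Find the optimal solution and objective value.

1. 5
2. -52 (by strong duality, equal to the primal optimum)
3. x_1 = 0, x_2 = 13, z = -52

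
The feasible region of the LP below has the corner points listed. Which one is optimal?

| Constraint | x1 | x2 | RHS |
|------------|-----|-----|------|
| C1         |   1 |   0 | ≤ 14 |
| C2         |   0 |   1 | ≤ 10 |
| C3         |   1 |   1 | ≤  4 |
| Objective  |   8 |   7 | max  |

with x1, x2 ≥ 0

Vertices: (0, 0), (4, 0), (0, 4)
(4, 0) with z = 32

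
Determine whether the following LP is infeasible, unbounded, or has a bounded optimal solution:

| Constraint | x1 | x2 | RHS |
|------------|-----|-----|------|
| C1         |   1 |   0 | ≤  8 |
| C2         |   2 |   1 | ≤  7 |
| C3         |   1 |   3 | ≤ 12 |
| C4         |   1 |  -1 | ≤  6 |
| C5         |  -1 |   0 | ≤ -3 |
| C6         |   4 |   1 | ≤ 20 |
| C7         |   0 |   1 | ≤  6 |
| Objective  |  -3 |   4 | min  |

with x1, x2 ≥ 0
The point (3.5, 0) satisfies every constraint, so the LP is feasible; the constraints give x1 ≤ 8 and x2 ≤ 6, which with x1, x2 ≥ 0 keep the feasible region inside a bounded box. A feasible, bounded LP attains a finite optimum at a vertex.

Feasible with finite optimum z* = -10.5 at (3.5, 0).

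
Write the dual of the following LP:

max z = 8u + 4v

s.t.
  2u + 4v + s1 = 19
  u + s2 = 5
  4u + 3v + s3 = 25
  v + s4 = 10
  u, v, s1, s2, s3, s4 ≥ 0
Minimize: z = 19y1 + 5y2 + 25y3 + 10y4

Subject to:
  C1: -2y1 - y2 - 4y3 ≤ -8
  C2: -4y1 - 3y3 - y4 ≤ -4
  y1, y2, y3, y4 ≥ 0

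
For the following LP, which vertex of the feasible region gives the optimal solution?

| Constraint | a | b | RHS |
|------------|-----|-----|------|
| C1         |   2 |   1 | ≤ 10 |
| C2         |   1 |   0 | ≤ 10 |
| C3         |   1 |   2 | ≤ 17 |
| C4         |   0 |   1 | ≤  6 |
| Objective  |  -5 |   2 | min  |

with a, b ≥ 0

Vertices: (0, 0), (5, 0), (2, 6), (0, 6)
Evaluating z = -5a + 2b at each vertex:
  (0, 0): z = 0
  (5, 0): z = -25
  (2, 6): z = 2
  (0, 6): z = 12

The smallest value is z = -25, attained at (5, 0).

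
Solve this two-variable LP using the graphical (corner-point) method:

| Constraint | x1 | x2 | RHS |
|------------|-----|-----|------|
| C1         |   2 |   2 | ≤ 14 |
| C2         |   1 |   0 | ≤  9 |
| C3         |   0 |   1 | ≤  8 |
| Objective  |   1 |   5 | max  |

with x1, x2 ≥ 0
Each vertex is the intersection of two constraint boundaries that also satisfies all remaining constraints:
  x1 = 0 and x2 = 0 → (0, 0)
  2x1 + 2x2 = 14 and x2 = 0 → (7, 0)
  2x1 + 2x2 = 14 and x1 = 0 → (0, 7)

Evaluating z = x1 + 5x2 at each vertex:
  (0, 0): z = 0
  (7, 0): z = 7
  (0, 7): z = 35

The maximum is at (0, 7) with z = 35.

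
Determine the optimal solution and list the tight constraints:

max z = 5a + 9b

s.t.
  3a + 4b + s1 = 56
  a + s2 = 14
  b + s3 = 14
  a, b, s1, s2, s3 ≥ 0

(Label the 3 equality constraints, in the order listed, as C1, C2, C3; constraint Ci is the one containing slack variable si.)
Optimal: a = 0, b = 14
Slack at optimum:
  C1: slack = 0 (binding)
  C2: slack = 14
  C3: slack = 0 (binding)
  a ≥ 0: a = 0 (binding)
  b ≥ 0: b = 14
Binding constraints: C1, C3, a ≥ 0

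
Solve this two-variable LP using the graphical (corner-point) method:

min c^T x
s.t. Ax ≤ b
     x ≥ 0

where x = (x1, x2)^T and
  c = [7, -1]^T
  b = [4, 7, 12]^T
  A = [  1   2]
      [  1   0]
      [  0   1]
Each vertex is the intersection of two constraint boundaries that also satisfies all remaining constraints:
  x1 = 0 and x2 = 0 → (0, 0)
  x1 + 2x2 = 4 and x2 = 0 → (4, 0)
  x1 + 2x2 = 4 and x1 = 0 → (0, 2)

Evaluating z = 7x1 - x2 at each vertex:
  (0, 0): z = 0
  (4, 0): z = 28
  (0, 2): z = -2

The minimum is at (0, 2) with z = -2.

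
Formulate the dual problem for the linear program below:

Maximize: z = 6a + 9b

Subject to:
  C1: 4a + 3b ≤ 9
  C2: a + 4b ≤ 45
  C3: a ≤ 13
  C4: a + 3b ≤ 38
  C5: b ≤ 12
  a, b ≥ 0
Minimize: z = 9y1 + 45y2 + 13y3 + 38y4 + 12y5

Subject to:
  C1: -4y1 - y2 - y3 - y4 ≤ -6
  C2: -3y1 - 4y2 - 3y4 - y5 ≤ -9
  y1, y2, y3, y4, y5 ≥ 0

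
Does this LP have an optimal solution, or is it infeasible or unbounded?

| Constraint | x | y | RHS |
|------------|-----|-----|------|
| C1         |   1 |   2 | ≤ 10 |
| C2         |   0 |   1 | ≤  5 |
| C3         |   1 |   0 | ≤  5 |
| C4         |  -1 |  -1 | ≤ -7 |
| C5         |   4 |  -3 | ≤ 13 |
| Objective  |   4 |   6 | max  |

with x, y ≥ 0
The point (5, 2.5) satisfies every constraint, so the LP is feasible; the constraints give x ≤ 5 and y ≤ 5, which with x, y ≥ 0 keep the feasible region inside a bounded box. A feasible, bounded LP attains a finite optimum at a vertex.

Evaluating z = 4x + 6y at each vertex:
  (4.857, 2.143): z = 32.29
  (5, 2.333): z = 34
  (5, 2.5): z = 35
  (4, 3): z = 34

Bounded optimum: z* = 35 at (5, 2.5).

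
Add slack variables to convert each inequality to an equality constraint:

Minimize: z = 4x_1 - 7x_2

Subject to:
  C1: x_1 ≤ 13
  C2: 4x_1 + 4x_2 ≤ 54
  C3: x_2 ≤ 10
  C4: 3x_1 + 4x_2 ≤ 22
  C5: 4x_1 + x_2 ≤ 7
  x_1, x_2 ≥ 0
min z = 4x_1 - 7x_2

s.t.
  x_1 + s1 = 13
  4x_1 + 4x_2 + s2 = 54
  x_2 + s3 = 10
  3x_1 + 4x_2 + s4 = 22
  4x_1 + x_2 + s5 = 7
  x_1, x_2, s1, s2, s3, s4, s5 ≥ 0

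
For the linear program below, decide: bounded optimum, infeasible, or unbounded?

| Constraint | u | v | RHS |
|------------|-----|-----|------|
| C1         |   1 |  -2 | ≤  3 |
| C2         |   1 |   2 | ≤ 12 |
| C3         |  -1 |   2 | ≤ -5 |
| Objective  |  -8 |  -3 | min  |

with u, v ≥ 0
C1 requires u - 2v ≤ 3, while C3 (-u + 2v ≤ -5) is equivalent to u - 2v ≥ 5. Together they would need 5 ≤ u - 2v ≤ 3, which is impossible since 5 > 3. No point satisfies all constraints.

The feasible region is empty; the LP is infeasible.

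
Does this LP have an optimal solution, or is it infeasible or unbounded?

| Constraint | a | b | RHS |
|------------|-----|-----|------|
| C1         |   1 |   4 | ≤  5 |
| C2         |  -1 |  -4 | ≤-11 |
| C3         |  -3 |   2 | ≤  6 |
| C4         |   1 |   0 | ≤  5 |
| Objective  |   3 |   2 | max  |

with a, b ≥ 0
C1 requires a + 4b ≤ 5, while C2 (-a - 4b ≤ -11) is equivalent to a + 4b ≥ 11. Together they would need 11 ≤ a + 4b ≤ 5, which is impossible since 11 > 5. No point satisfies all constraints.

Infeasible — the constraint set is empty.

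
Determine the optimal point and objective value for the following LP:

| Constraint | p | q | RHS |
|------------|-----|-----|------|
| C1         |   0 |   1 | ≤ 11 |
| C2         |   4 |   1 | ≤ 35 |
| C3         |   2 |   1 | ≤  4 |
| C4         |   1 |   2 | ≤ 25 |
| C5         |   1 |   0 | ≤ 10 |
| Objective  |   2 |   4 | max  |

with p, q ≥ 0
p = 0, q = 4, z = 16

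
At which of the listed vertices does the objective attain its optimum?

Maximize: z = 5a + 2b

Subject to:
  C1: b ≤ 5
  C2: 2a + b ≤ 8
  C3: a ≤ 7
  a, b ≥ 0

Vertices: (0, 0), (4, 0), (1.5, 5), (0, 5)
(4, 0) with z = 20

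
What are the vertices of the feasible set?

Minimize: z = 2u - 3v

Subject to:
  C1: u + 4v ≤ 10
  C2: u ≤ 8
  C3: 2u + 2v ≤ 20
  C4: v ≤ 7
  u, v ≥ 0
Each vertex is the intersection of two constraint boundaries that also satisfies all remaining constraints:
  u = 0 and v = 0 → (0, 0)
  u = 8 and v = 0 → (8, 0)
  u + 4v = 10 and u = 8 → (8, 0.5)
  u + 4v = 10 and u = 0 → (0, 2.5)

Vertices: (0, 0), (8, 0), (8, 0.5), (0, 2.5)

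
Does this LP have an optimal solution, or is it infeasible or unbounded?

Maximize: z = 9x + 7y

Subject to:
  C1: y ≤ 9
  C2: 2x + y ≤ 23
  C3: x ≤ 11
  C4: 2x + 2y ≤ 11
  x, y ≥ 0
The point (5.5, 0) satisfies every constraint, so the LP is feasible; the constraints give x ≤ 11 and y ≤ 9, which with x, y ≥ 0 keep the feasible region inside a bounded box. A feasible, bounded LP attains a finite optimum at a vertex.

Evaluating z = 9x + 7y at each vertex:
  (0, 0): z = 0
  (5.5, 0): z = 49.5
  (0, 5.5): z = 38.5

Feasible with finite optimum z* = 49.5 at (5.5, 0).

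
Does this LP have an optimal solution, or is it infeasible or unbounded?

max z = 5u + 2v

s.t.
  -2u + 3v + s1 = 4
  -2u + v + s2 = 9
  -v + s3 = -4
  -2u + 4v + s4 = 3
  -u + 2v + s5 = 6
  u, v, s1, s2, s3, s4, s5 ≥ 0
Feasible point: (7, 4) satisfies every constraint, so the LP is feasible.
Direction d = (1, 0): for each constraint row a, a·d ≤ 0 —
  (-2)(1) + (3)(0) = -2 ≤ 0
  (-2)(1) + (1)(0) = -2 ≤ 0
  (0)(1) + (-1)(0) = 0 ≤ 0
  (-2)(1) + (4)(0) = -2 ≤ 0
  (-1)(1) + (2)(0) = -1 ≤ 0
and d ≥ 0, so (7, 4) + t·d stays feasible for every t ≥ 0. Along this ray z = 5u + 2v changes by 5 per unit t, so z → +∞.

Unbounded — the objective can increase without bound over the feasible region.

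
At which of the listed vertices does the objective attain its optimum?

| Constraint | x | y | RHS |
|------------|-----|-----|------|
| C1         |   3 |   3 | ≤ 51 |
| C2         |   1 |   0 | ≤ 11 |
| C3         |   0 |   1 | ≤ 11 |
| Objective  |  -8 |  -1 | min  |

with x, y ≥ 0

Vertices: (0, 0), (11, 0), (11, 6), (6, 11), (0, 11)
Evaluating z = -8x - y at each vertex:
  (0, 0): z = 0
  (11, 0): z = -88
  (11, 6): z = -94
  (6, 11): z = -59
  (0, 11): z = -11

The smallest value is z = -94, attained at (11, 6).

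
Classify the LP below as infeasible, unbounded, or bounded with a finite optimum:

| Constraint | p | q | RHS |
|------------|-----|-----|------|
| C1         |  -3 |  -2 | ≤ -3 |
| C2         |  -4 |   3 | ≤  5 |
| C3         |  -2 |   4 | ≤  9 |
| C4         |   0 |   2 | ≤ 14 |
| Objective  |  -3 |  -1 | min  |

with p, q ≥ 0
Feasible point: (1, 0) satisfies every constraint, so the LP is feasible.
Direction d = (1, 0): for each constraint row a, a·d ≤ 0 —
  (-3)(1) + (-2)(0) = -3 ≤ 0
  (-4)(1) + (3)(0) = -4 ≤ 0
  (-2)(1) + (4)(0) = -2 ≤ 0
  (0)(1) + (2)(0) = 0 ≤ 0
and d ≥ 0, so (1, 0) + t·d stays feasible for every t ≥ 0. Along this ray z = -3p - q changes by -3 per unit t, so z → −∞.

The LP is unbounded; z can be made arbitrarily small.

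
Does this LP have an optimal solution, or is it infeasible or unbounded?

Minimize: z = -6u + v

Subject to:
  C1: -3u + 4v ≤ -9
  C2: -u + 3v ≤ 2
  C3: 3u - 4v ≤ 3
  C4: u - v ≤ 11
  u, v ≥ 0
C3 requires 3u - 4v ≤ 3, while C1 (-3u + 4v ≤ -9) is equivalent to 3u - 4v ≥ 9. Together they would need 9 ≤ 3u - 4v ≤ 3, which is impossible since 9 > 3. No point satisfies all constraints.

Infeasible — the constraint set is empty.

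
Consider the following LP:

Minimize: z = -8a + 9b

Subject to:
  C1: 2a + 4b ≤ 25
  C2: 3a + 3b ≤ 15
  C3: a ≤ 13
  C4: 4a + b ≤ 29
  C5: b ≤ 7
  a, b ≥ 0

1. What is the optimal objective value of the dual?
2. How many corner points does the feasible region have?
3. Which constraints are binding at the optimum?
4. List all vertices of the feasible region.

1. -40 (by strong duality, equal to the primal optimum)
2. 3
3. C2, b ≥ 0
4. (0, 0), (5, 0), (0, 5)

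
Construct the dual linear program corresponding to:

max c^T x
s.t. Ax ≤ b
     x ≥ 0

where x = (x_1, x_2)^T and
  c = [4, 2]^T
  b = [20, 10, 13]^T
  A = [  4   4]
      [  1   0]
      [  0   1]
Minimize: z = 20y1 + 10y2 + 13y3

Subject to:
  C1: -4y1 - y2 ≤ -4
  C2: -4y1 - y3 ≤ -2
  y1, y2, y3 ≥ 0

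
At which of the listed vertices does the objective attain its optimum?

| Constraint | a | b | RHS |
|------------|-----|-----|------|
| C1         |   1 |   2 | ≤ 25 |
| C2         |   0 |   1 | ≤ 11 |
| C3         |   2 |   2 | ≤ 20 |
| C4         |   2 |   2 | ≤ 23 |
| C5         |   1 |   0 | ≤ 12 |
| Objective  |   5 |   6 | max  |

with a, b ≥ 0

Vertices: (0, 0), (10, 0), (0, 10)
(0, 10) with z = 60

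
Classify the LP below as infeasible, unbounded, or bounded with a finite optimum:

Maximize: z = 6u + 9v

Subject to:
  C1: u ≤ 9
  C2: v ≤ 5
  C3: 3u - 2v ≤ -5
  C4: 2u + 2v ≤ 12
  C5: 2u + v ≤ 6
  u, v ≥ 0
The point (0.5, 5) satisfies every constraint, so the LP is feasible; the constraints give u ≤ 9 and v ≤ 5, which with u, v ≥ 0 keep the feasible region inside a bounded box. A feasible, bounded LP attains a finite optimum at a vertex.

Evaluating z = 6u + 9v at each vertex:
  (0, 2.5): z = 22.5
  (1, 4): z = 42
  (0.5, 5): z = 48
  (0, 5): z = 45

Feasible with finite optimum z* = 48 at (0.5, 5).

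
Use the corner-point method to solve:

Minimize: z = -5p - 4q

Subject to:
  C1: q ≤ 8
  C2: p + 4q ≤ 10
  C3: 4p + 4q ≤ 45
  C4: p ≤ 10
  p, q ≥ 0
Each vertex is the intersection of two constraint boundaries that also satisfies all remaining constraints:
  p = 0 and q = 0 → (0, 0)
  p + 4q = 10 and p = 10 → (10, 0)
  p + 4q = 10 and p = 0 → (0, 2.5)

Evaluating z = -5p - 4q at each vertex:
  (0, 0): z = 0
  (10, 0): z = -50
  (0, 2.5): z = -10

The minimum is at (10, 0) with z = -50.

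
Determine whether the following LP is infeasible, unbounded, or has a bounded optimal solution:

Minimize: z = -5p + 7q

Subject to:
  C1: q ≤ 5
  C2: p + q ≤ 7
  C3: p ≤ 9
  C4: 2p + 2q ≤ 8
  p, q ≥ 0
The point (4, 0) satisfies every constraint, so the LP is feasible; the constraints give p ≤ 9 and q ≤ 5, which with p, q ≥ 0 keep the feasible region inside a bounded box. A feasible, bounded LP attains a finite optimum at a vertex.

Evaluating z = -5p + 7q at each vertex:
  (0, 0): z = 0
  (4, 0): z = -20
  (0, 4): z = 28

The LP has an optimal solution: (4, 0) with z = -20.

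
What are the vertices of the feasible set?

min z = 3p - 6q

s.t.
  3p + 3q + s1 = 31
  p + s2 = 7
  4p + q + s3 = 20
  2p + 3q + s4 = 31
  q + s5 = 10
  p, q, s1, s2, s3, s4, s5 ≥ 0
Each vertex is the intersection of two constraint boundaries that also satisfies all remaining constraints:
  p = 0 and q = 0 → (0, 0)
  4p + q = 20 and q = 0 → (5, 0)
  3p + 3q = 31 and 4p + q = 20 → (3.222, 7.111)
  3p + 3q = 31 and q = 10 → (0.3333, 10)
  q = 10 and p = 0 → (0, 10)

Vertices: (0, 0), (5, 0), (3.222, 7.111), (0.3333, 10), (0, 10)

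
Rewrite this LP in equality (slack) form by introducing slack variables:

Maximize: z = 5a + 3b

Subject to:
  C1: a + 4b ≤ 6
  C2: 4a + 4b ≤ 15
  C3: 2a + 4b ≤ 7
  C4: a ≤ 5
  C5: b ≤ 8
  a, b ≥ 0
max z = 5a + 3b

s.t.
  a + 4b + s1 = 6
  4a + 4b + s2 = 15
  2a + 4b + s3 = 7
  a + s4 = 5
  b + s5 = 8
  a, b, s1, s2, s3, s4, s5 ≥ 0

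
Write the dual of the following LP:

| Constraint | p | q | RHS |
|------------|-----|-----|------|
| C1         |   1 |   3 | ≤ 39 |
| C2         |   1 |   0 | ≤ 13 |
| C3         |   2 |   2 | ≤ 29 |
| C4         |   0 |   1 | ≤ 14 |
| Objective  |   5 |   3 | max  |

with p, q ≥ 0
Minimize: z = 39y1 + 13y2 + 29y3 + 14y4

Subject to:
  C1: -y1 - y2 - 2y3 ≤ -5
  C2: -3y1 - 2y3 - y4 ≤ -3
  y1, y2, y3, y4 ≥ 0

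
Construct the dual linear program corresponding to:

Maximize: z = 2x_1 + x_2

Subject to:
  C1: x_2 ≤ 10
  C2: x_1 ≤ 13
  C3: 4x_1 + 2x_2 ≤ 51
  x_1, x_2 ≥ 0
Minimize: z = 10y1 + 13y2 + 51y3

Subject to:
  C1: -y2 - 4y3 ≤ -2
  C2: -y1 - 2y3 ≤ -1
  y1, y2, y3 ≥ 0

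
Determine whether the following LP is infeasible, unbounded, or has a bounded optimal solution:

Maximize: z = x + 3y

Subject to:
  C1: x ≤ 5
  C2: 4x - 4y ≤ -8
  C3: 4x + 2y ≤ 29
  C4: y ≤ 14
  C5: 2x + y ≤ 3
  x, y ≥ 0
The point (0, 3) satisfies every constraint, so the LP is feasible; the constraints give x ≤ 5 and y ≤ 14, which with x, y ≥ 0 keep the feasible region inside a bounded box. A feasible, bounded LP attains a finite optimum at a vertex.

Bounded optimum: z* = 9 at (0, 3).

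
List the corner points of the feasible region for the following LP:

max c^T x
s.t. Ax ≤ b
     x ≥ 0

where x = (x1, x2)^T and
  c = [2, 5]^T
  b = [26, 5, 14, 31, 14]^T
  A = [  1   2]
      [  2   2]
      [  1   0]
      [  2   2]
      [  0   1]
Each vertex is the intersection of two constraint boundaries that also satisfies all remaining constraints:
  x1 = 0 and x2 = 0 → (0, 0)
  2x1 + 2x2 = 5 and x2 = 0 → (2.5, 0)
  2x1 + 2x2 = 5 and x1 = 0 → (0, 2.5)

Vertices: (0, 0), (2.5, 0), (0, 2.5)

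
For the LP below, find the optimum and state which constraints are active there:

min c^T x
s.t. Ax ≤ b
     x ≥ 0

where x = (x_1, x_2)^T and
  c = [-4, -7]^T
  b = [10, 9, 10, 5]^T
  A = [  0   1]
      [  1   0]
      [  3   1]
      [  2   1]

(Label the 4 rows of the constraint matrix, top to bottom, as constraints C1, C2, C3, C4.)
Optimal: x_1 = 0, x_2 = 5
Binding: C4, x_1 ≥ 0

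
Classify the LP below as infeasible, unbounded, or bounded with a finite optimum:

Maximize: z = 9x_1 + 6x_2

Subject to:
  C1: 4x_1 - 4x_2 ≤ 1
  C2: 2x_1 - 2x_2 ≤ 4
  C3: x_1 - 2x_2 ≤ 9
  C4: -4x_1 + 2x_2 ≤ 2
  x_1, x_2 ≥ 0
Feasible point: (0, 0) satisfies every constraint, so the LP is feasible.
Direction d = (1, 1): for each constraint row a, a·d ≤ 0 —
  (4)(1) + (-4)(1) = 0 ≤ 0
  (2)(1) + (-2)(1) = 0 ≤ 0
  (1)(1) + (-2)(1) = -1 ≤ 0
  (-4)(1) + (2)(1) = -2 ≤ 0
and d ≥ 0, so (0, 0) + t·d stays feasible for every t ≥ 0. Along this ray z = 9x_1 + 6x_2 changes by 15 per unit t, so z → +∞.

Unbounded — the objective can increase without bound over the feasible region.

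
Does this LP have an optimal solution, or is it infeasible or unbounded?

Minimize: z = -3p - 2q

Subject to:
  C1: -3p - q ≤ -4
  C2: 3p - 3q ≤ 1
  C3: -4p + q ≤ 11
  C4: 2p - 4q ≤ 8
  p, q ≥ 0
Feasible point: (1, 1) satisfies every constraint, so the LP is feasible.
Direction d = (1, 1): for each constraint row a, a·d ≤ 0 —
  (-3)(1) + (-1)(1) = -4 ≤ 0
  (3)(1) + (-3)(1) = 0 ≤ 0
  (-4)(1) + (1)(1) = -3 ≤ 0
  (2)(1) + (-4)(1) = -2 ≤ 0
and d ≥ 0, so (1, 1) + t·d stays feasible for every t ≥ 0. Along this ray z = -3p - 2q changes by -5 per unit t, so z → −∞.

The LP is unbounded; z can be made arbitrarily small.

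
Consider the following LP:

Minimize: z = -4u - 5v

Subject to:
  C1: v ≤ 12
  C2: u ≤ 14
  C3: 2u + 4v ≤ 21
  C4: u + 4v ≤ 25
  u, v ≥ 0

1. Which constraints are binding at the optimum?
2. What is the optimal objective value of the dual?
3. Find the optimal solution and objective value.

1. C3, v ≥ 0
2. -42 (by strong duality, equal to the primal optimum)
3. u = 10.5, v = 0, z = -42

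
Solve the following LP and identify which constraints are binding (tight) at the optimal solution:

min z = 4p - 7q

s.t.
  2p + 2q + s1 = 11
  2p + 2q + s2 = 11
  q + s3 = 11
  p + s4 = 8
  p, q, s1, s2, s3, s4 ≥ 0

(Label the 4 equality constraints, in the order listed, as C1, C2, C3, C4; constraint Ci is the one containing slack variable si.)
Optimal: p = 0, q = 5.5
Slack at optimum:
  C1: slack = 0 (binding)
  C2: slack = 0 (binding)
  C3: slack = 5.5
  C4: slack = 8
  p ≥ 0: p = 0 (binding)
  q ≥ 0: q = 5.5
Binding constraints: C1, C2, p ≥ 0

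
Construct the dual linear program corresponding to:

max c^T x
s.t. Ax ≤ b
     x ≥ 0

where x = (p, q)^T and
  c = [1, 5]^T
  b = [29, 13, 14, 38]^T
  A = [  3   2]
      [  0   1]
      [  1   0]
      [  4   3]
Minimize: z = 29y1 + 13y2 + 14y3 + 38y4

Subject to:
  C1: -3y1 - y3 - 4y4 ≤ -1
  C2: -2y1 - y2 - 3y4 ≤ -5
  y1, y2, y3, y4 ≥ 0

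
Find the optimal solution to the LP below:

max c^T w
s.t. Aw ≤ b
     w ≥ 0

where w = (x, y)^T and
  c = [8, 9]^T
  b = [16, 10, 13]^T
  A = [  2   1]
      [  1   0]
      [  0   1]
Each vertex is the intersection of two constraint boundaries that also satisfies all remaining constraints:
  x = 0 and y = 0 → (0, 0)
  2x + y = 16 and y = 0 → (8, 0)
  2x + y = 16 and y = 13 → (1.5, 13)
  y = 13 and x = 0 → (0, 13)

Evaluating z = 8x + 9y at each vertex:
  (0, 0): z = 0
  (8, 0): z = 64
  (1.5, 13): z = 129
  (0, 13): z = 117

The maximum is at (1.5, 13) with z = 129.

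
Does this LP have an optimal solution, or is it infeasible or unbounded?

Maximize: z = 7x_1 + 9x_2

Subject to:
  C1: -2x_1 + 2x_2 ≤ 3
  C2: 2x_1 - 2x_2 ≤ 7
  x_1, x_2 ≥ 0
Feasible point: (0, 0) satisfies every constraint, so the LP is feasible.
Direction d = (1, 1): for each constraint row a, a·d ≤ 0 —
  (-2)(1) + (2)(1) = 0 ≤ 0
  (2)(1) + (-2)(1) = 0 ≤ 0
and d ≥ 0, so (0, 0) + t·d stays feasible for every t ≥ 0. Along this ray z = 7x_1 + 9x_2 changes by 16 per unit t, so z → +∞.

The LP is unbounded; z can be made arbitrarily large.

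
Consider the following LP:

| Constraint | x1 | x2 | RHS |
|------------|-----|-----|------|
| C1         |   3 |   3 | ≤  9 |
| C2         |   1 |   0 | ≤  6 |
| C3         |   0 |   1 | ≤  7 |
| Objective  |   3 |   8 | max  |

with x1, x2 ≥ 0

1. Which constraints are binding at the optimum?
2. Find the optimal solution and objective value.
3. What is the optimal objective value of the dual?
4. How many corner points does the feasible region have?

1. C1, x1 ≥ 0
2. x1 = 0, x2 = 3, z = 24
3. 24 (by strong duality, equal to the primal optimum)
4. 3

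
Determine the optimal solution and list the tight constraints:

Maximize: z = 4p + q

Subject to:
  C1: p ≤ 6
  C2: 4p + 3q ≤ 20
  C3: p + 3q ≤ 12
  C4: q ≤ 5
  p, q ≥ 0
Optimal: p = 5, q = 0
Binding: C2, q ≥ 0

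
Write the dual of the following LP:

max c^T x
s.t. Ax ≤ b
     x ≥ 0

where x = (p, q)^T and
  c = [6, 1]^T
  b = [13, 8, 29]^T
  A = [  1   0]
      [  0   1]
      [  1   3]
Minimize: z = 13y1 + 8y2 + 29y3

Subject to:
  C1: -y1 - y3 ≤ -6
  C2: -y2 - 3y3 ≤ -1
  y1, y2, y3 ≥ 0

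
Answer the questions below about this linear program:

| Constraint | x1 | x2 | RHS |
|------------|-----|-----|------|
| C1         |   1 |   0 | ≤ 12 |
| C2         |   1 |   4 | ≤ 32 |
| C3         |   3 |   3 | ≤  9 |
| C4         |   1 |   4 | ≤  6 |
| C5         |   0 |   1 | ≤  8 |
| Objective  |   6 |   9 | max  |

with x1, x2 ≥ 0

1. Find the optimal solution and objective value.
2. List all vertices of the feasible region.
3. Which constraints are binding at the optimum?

1. x1 = 2, x2 = 1, z = 21
2. (0, 0), (3, 0), (2, 1), (0, 1.5)
3. C3, C4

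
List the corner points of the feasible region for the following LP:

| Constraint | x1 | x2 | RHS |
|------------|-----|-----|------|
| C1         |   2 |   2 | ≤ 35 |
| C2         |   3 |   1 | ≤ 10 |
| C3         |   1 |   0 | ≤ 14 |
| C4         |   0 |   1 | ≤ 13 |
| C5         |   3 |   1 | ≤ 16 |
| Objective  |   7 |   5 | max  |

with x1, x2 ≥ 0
Each vertex is the intersection of two constraint boundaries that also satisfies all remaining constraints:
  x1 = 0 and x2 = 0 → (0, 0)
  3x1 + x2 = 10 and x2 = 0 → (3.333, 0)
  3x1 + x2 = 10 and x1 = 0 → (0, 10)

Vertices: (0, 0), (3.333, 0), (0, 10)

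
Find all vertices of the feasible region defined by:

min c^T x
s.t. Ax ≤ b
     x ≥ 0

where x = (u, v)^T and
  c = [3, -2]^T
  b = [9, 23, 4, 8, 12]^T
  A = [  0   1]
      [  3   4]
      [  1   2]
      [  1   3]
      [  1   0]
Each vertex is the intersection of two constraint boundaries that also satisfies all remaining constraints:
  u = 0 and v = 0 → (0, 0)
  u + 2v = 4 and v = 0 → (4, 0)
  u + 2v = 4 and u = 0 → (0, 2)

Vertices: (0, 0), (4, 0), (0, 2)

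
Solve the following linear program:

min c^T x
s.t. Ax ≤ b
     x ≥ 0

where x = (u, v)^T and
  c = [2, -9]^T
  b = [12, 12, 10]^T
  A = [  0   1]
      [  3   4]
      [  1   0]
u = 0, v = 3, z = -27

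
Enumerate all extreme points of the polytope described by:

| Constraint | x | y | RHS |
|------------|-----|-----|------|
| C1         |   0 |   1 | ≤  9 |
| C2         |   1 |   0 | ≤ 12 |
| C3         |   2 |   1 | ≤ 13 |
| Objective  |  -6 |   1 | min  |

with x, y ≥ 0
Each vertex is the intersection of two constraint boundaries that also satisfies all remaining constraints:
  x = 0 and y = 0 → (0, 0)
  2x + y = 13 and y = 0 → (6.5, 0)
  y = 9 and 2x + y = 13 → (2, 9)
  y = 9 and x = 0 → (0, 9)

Vertices: (0, 0), (6.5, 0), (2, 9), (0, 9)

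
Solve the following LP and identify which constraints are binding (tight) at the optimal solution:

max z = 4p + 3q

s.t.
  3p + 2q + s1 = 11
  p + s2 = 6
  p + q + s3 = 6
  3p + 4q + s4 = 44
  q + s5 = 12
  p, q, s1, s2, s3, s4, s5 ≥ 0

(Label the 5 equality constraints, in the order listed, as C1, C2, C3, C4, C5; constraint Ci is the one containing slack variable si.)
Optimal: p = 0, q = 5.5
Slack at optimum:
  C1: slack = 0 (binding)
  C2: slack = 6
  C3: slack = 0.5
  C4: slack = 22
  C5: slack = 6.5
  p ≥ 0: p = 0 (binding)
  q ≥ 0: q = 5.5
Binding constraints: C1, p ≥ 0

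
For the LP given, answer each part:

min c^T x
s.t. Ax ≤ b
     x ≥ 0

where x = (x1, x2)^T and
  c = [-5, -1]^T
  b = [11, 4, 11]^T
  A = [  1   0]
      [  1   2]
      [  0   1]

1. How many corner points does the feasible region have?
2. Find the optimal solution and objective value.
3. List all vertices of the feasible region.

1. 3
2. x1 = 4, x2 = 0, z = -20
3. (0, 0), (4, 0), (0, 2)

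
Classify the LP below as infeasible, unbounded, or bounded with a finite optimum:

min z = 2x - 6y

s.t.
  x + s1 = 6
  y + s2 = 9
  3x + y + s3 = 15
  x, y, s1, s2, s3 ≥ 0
The point (0, 9) satisfies every constraint, so the LP is feasible; the constraints give x ≤ 6 and y ≤ 9, which with x, y ≥ 0 keep the feasible region inside a bounded box. A feasible, bounded LP attains a finite optimum at a vertex.

Evaluating z = 2x - 6y at each vertex:
  (0, 0): z = 0
  (5, 0): z = 10
  (2, 9): z = -50
  (0, 9): z = -54

Feasible with finite optimum z* = -54 at (0, 9).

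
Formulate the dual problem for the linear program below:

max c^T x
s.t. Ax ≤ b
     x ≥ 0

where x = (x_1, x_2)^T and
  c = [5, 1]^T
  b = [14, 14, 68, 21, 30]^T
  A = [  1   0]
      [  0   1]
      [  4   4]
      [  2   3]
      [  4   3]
Minimize: z = 14y1 + 14y2 + 68y3 + 21y4 + 30y5

Subject to:
  C1: -y1 - 4y3 - 2y4 - 4y5 ≤ -5
  C2: -y2 - 4y3 - 3y4 - 3y5 ≤ -1
  y1, y2, y3, y4, y5 ≥ 0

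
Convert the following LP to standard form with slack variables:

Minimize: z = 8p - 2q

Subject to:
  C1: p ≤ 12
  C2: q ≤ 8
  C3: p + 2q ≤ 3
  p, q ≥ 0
min z = 8p - 2q

s.t.
  p + s1 = 12
  q + s2 = 8
  p + 2q + s3 = 3
  p, q, s1, s2, s3 ≥ 0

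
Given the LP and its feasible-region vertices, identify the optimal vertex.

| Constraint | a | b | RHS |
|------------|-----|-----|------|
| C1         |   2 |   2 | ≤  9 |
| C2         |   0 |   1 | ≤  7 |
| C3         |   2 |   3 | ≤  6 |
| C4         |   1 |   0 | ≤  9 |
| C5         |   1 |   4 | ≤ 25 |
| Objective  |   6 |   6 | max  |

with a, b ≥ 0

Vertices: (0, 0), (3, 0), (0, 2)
Evaluating z = 6a + 6b at each vertex:
  (0, 0): z = 0
  (3, 0): z = 18
  (0, 2): z = 12

The largest value is z = 18, attained at (3, 0).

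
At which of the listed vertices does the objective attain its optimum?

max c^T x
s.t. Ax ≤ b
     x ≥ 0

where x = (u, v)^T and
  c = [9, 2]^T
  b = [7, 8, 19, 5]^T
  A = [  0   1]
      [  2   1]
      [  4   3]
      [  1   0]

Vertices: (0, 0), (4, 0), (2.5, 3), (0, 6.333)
Evaluating z = 9u + 2v at each vertex:
  (0, 0): z = 0
  (4, 0): z = 36
  (2.5, 3): z = 28.5
  (0, 6.333): z = 12.67

The largest value is z = 36, attained at (4, 0).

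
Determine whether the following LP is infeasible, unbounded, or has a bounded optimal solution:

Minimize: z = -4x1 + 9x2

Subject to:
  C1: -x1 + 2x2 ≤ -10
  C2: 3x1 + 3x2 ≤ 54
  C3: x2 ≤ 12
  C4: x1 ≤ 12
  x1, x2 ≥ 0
The point (12, 0) satisfies every constraint, so the LP is feasible; the constraints give x1 ≤ 12 and x2 ≤ 12, which with x1, x2 ≥ 0 keep the feasible region inside a bounded box. A feasible, bounded LP attains a finite optimum at a vertex.

Evaluating z = -4x1 + 9x2 at each vertex:
  (10, 0): z = -40
  (12, 0): z = -48
  (12, 1): z = -39

The LP has an optimal solution: (12, 0) with z = -48.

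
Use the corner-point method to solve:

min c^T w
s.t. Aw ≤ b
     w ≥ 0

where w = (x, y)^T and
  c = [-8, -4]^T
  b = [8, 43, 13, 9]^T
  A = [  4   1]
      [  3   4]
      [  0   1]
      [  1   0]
Each vertex is the intersection of two constraint boundaries that also satisfies all remaining constraints:
  x = 0 and y = 0 → (0, 0)
  4x + y = 8 and y = 0 → (2, 0)
  4x + y = 8 and x = 0 → (0, 8)

Evaluating z = -8x - 4y at each vertex:
  (0, 0): z = 0
  (2, 0): z = -16
  (0, 8): z = -32

The minimum is at (0, 8) with z = -32.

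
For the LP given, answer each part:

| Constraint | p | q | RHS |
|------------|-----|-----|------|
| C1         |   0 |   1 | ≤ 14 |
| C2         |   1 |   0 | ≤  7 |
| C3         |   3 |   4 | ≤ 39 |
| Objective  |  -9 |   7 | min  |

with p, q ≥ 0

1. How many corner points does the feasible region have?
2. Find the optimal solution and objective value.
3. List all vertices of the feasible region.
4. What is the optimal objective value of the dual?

1. 4
2. p = 7, q = 0, z = -63
3. (0, 0), (7, 0), (7, 4.5), (0, 9.75)
4. -63 (by strong duality, equal to the primal optimum)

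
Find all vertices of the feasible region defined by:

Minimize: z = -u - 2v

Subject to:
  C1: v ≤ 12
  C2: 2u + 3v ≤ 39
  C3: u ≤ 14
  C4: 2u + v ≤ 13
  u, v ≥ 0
Each vertex is the intersection of two constraint boundaries that also satisfies all remaining constraints:
  u = 0 and v = 0 → (0, 0)
  2u + v = 13 and v = 0 → (6.5, 0)
  v = 12 and 2u + v = 13 → (0.5, 12)
  v = 12 and u = 0 → (0, 12)

Vertices: (0, 0), (6.5, 0), (0.5, 12), (0, 12)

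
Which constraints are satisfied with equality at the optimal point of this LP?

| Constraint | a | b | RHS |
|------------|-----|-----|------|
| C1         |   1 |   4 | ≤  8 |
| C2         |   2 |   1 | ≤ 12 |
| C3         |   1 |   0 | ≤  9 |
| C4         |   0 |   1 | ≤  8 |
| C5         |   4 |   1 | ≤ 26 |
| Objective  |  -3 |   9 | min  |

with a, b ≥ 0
Optimal: a = 6, b = 0
Binding: C2, b ≥ 0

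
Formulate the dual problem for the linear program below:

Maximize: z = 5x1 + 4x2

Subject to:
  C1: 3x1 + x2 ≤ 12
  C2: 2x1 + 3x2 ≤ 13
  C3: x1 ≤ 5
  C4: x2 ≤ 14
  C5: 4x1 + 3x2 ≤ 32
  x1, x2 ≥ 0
Minimize: z = 12y1 + 13y2 + 5y3 + 14y4 + 32y5

Subject to:
  C1: -3y1 - 2y2 - y3 - 4y5 ≤ -5
  C2: -y1 - 3y2 - y4 - 3y5 ≤ -4
  y1, y2, y3, y4, y5 ≥ 0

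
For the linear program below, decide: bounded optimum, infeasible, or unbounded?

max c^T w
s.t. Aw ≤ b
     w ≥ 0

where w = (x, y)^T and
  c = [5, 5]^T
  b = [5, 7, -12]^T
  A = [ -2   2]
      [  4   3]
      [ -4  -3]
One constraint requires 4x + 3y ≤ 7, while the constraint -4x - 3y ≤ -12 is equivalent to 4x + 3y ≥ 12. Together they would need 12 ≤ 4x + 3y ≤ 7, which is impossible since 12 > 7. No point satisfies all constraints.

The feasible region is empty; the LP is infeasible.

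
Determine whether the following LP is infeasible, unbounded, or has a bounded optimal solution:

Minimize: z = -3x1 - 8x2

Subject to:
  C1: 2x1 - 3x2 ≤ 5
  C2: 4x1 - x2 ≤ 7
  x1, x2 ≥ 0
Feasible point: (0, 0) satisfies every constraint, so the LP is feasible.
Direction d = (0, 1): for each constraint row a, a·d ≤ 0 —
  (2)(0) + (-3)(1) = -3 ≤ 0
  (4)(0) + (-1)(1) = -1 ≤ 0
and d ≥ 0, so (0, 0) + t·d stays feasible for every t ≥ 0. Along this ray z = -3x1 - 8x2 changes by -8 per unit t, so z → −∞.

Unbounded: there is a feasible ray along which z → −∞.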